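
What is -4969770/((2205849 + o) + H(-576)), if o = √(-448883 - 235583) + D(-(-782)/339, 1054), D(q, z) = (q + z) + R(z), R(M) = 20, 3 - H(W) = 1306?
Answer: -125969913732260286/55906428426986263 + 57113093817*I*√684466/55906428426986263 ≈ -2.2532 + 0.00084518*I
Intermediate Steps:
H(W) = -1303 (H(W) = 3 - 1*1306 = 3 - 1306 = -1303)
D(q, z) = 20 + q + z (D(q, z) = (q + z) + 20 = 20 + q + z)
o = 364868/339 + I*√684466 (o = √(-448883 - 235583) + (20 - (-782)/339 + 1054) = √(-684466) + (20 - (-782)/339 + 1054) = I*√684466 + (20 - 1*(-782/339) + 1054) = I*√684466 + (20 + 782/339 + 1054) = I*√684466 + 364868/339 = 364868/339 + I*√684466 ≈ 1076.3 + 827.32*I)
-4969770/((2205849 + o) + H(-576)) = -4969770/((2205849 + (364868/339 + I*√684466)) - 1303) = -4969770/((748147679/339 + I*√684466) - 1303) = -4969770/(747705962/339 + I*√684466)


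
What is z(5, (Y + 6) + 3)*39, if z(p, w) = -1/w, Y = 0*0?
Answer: -13/3 ≈ -4.3333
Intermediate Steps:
Y = 0
z(5, (Y + 6) + 3)*39 = -1/((0 + 6) + 3)*39 = -1/(6 + 3)*39 = -1/9*39 = -1*⅑*39 = -⅑*39 = -13/3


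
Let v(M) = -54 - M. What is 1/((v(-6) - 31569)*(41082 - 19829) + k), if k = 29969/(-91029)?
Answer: -91029/61167491947898 ≈ -1.4882e-9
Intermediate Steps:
k = -29969/91029 (k = 29969*(-1/91029) = -29969/91029 ≈ -0.32922)
1/((v(-6) - 31569)*(41082 - 19829) + k) = 1/(((-54 - 1*(-6)) - 31569)*(41082 - 19829) - 29969/91029) = 1/(((-54 + 6) - 31569)*21253 - 29969/91029) = 1/((-48 - 31569)*21253 - 29969/91029) = 1/(-31617*21253 - 29969/91029) = 1/(-671956101 - 29969/91029) = 1/(-61167491947898/91029) = -91029/61167491947898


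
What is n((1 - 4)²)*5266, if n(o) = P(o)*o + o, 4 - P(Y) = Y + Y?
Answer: -616122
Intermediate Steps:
P(Y) = 4 - 2*Y (P(Y) = 4 - (Y + Y) = 4 - 2*Y)
n(o) = o + o*(4 - 2*o) (n(o) = (4 - 2*o)*o + o = o*(4 - 2*o) + o = o + o*(4 - 2*o))
n((1 - 4)²)*5266 = ((1 - 4)²*(5 - 2*(1 - 4)²))*5266 = ((-3)²*(5 - 2*(-3)²))*5266 = (9*(5 - 2*9))*5266 = (9*(5 - 18))*5266 = (9*(-13))*5266 = -117*5266 = -616122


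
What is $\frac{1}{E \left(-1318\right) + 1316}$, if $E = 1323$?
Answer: $- \frac{1}{1742398} \approx -5.7392 \cdot 10^{-7}$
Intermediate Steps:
$\frac{1}{E \left(-1318\right) + 1316} = \frac{1}{1323 \left(-1318\right) + 1316} = \frac{1}{-1743714 + 1316} = \frac{1}{-1742398} = - \frac{1}{1742398}$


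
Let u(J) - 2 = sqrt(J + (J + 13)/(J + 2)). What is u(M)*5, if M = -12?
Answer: 10 + 11*I*sqrt(10)/2 ≈ 10.0 + 17.393*I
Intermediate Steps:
u(J) = 2 + sqrt(J + (13 + J)/(2 + J)) (u(J) = 2 + sqrt(J + (J + 13)/(J + 2)) = 2 + sqrt(J + (13 + J)/(2 + J)))
u(M)*5 = (2 + sqrt((13 - 12 - 12*(2 - 12))/(2 - 12)))*5 = (2 + sqrt((13 - 12 - 12*(-10))/(-10)))*5 = (2 + sqrt(-(13 - 12 + 120)/10))*5 = (2 + sqrt(-1/10*121))*5 = (2 + sqrt(-121/10))*5 = (2 + 11*I*sqrt(10)/10)*5 = 10 + 11*I*sqrt(10)/2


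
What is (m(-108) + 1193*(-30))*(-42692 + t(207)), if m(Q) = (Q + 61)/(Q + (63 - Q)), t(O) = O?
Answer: 95795900245/63 ≈ 1.5206e+9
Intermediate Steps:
m(Q) = 61/63 + Q/63 (m(Q) = (61 + Q)/63 = (61 + Q)*(1/63) = 61/63 + Q/63)
(m(-108) + 1193*(-30))*(-42692 + t(207)) = ((61/63 + (1/63)*(-108)) + 1193*(-30))*(-42692 + 207) = ((61/63 - 12/7) - 35790)*(-42485) = (-47/63 - 35790)*(-42485) = -2254817/63*(-42485) = 95795900245/63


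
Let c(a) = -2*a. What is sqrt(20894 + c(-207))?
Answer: 2*sqrt(5327) ≈ 145.97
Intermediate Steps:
sqrt(20894 + c(-207)) = sqrt(20894 - 2*(-207)) = sqrt(20894 + 414) = sqrt(21308) = 2*sqrt(5327)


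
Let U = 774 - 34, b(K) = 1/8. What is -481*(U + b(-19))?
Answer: -2848001/8 ≈ -3.5600e+5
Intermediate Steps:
b(K) = ⅛ (b(K) = 1*(⅛) = ⅛)
U = 740
-481*(U + b(-19)) = -481*(740 + ⅛) = -481*5921/8 = -2848001/8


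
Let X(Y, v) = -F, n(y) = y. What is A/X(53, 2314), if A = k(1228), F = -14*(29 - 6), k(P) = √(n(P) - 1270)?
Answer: I*√42/322 ≈ 0.020127*I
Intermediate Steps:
k(P) = √(-1270 + P) (k(P) = √(P - 1270) = √(-1270 + P))
F = -322 (F = -14*23 = -322)
X(Y, v) = 322 (X(Y, v) = -1*(-322) = 322)
A = I*√42 (A = √(-1270 + 1228) = √(-42) = I*√42 ≈ 6.4807*I)
A/X(53, 2314) = (I*√42)/322 = (I*√42)*(1/322) = I*√42/322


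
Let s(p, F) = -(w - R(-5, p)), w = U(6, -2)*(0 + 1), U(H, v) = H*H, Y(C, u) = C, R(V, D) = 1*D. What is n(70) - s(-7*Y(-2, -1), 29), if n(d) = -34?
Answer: -12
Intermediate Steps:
R(V, D) = D
U(H, v) = H²
w = 36 (w = 6²*(0 + 1) = 36*1 = 36)
s(p, F) = -36 + p (s(p, F) = -(36 - p) = -36 + p)
n(70) - s(-7*Y(-2, -1), 29) = -34 - (-36 - 7*(-2)) = -34 - (-36 + 14) = -34 - 1*(-22) = -34 + 22 = -12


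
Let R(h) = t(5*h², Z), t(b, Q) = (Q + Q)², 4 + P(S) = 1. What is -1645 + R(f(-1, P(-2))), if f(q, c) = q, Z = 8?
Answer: -1389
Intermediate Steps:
P(S) = -3 (P(S) = -4 + 1 = -3)
t(b, Q) = 4*Q² (t(b, Q) = (2*Q)² = 4*Q²)
R(h) = 256 (R(h) = 4*8² = 4*64 = 256)
-1645 + R(f(-1, P(-2))) = -1645 + 256 = -1389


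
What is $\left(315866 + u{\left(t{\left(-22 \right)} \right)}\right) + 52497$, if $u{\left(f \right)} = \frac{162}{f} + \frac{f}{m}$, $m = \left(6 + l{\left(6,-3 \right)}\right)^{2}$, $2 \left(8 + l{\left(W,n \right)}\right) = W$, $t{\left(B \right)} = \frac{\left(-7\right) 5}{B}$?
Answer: $\frac{283719143}{770} \approx 3.6847 \cdot 10^{5}$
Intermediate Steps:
$t{\left(B \right)} = - \frac{35}{B}$
$l{\left(W,n \right)} = -8 + \frac{W}{2}$
$m = 1$ ($m = \left(6 + \left(-8 + \frac{1}{2} \cdot 6\right)\right)^{2} = \left(6 + \left(-8 + 3\right)\right)^{2} = \left(6 - 5\right)^{2} = 1^{2} = 1$)
$u{\left(f \right)} = f + \frac{162}{f}$ ($u{\left(f \right)} = \frac{162}{f} + \frac{f}{1} = \frac{162}{f} + f 1 = \frac{162}{f} + f = f + \frac{162}{f}$)
$\left(315866 + u{\left(t{\left(-22 \right)} \right)}\right) + 52497 = \left(315866 + \left(- \frac{35}{-22} + \frac{162}{\left(-35\right) \frac{1}{-22}}\right)\right) + 52497 = \left(315866 - \left(- \frac{35}{22} - \frac{162}{\left(-35\right) \left(- \frac{1}{22}\right)}\right)\right) + 52497 = \left(315866 + \left(\frac{35}{22} + \frac{162}{\frac{35}{22}}\right)\right) + 52497 = \left(315866 + \left(\frac{35}{22} + 162 \cdot \frac{22}{35}\right)\right) + 52497 = \left(315866 + \left(\frac{35}{22} + \frac{3564}{35}\right)\right) + 52497 = \left(315866 + \frac{79633}{770}\right) + 52497 = \frac{243296453}{770} + 52497 = \frac{283719143}{770}$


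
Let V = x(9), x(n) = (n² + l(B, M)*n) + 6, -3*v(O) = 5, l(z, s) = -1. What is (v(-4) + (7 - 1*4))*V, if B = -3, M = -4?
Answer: 104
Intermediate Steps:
v(O) = -5/3 (v(O) = -⅓*5 = -5/3)
x(n) = 6 + n² - n (x(n) = (n² - n) + 6 = 6 + n² - n)
V = 78 (V = 6 + 9² - 1*9 = 6 + 81 - 9 = 78)
(v(-4) + (7 - 1*4))*V = (-5/3 + (7 - 1*4))*78 = (-5/3 + (7 - 4))*78 = (-5/3 + 3)*78 = (4/3)*78 = 104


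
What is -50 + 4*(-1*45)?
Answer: -230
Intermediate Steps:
-50 + 4*(-1*45) = -50 + 4*(-45) = -50 - 180 = -230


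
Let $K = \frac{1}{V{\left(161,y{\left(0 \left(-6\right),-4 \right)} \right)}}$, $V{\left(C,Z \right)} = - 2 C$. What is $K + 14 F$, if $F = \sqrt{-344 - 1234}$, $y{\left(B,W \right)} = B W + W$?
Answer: $- \frac{1}{322} + 14 i \sqrt{1578} \approx -0.0031056 + 556.14 i$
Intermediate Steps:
$y{\left(B,W \right)} = W + B W$
$F = i \sqrt{1578}$ ($F = \sqrt{-1578} = i \sqrt{1578} \approx 39.724 i$)
$K = - \frac{1}{322}$ ($K = \frac{1}{\left(-2\right) 161} = \frac{1}{-322} = - \frac{1}{322} \approx -0.0031056$)
$K + 14 F = - \frac{1}{322} + 14 i \sqrt{1578}$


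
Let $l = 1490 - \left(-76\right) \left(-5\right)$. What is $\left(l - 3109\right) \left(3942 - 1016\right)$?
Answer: $-5849074$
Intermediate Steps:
$l = 1110$ ($l = 1490 - 380 = 1110$)
$\left(l - 3109\right) \left(3942 - 1016\right) = \left(1110 - 3109\right) \left(3942 - 1016\right) = \left(-1999\right) 2926 = -5849074$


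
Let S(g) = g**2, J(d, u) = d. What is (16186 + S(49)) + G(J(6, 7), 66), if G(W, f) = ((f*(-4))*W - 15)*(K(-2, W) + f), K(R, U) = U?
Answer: -96541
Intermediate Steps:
G(W, f) = (-15 - 4*W*f)*(W + f) (G(W, f) = ((f*(-4))*W - 15)*(W + f) = ((-4*f)*W - 15)*(W + f) = (-4*W*f - 15)*(W + f) = (-15 - 4*W*f)*(W + f))
(16186 + S(49)) + G(J(6, 7), 66) = (16186 + 49**2) + (-15*6 - 15*66 - 4*6*66**2 - 4*66*6**2) = (16186 + 2401) + (-90 - 990 - 4*6*4356 - 4*66*36) = 18587 + (-90 - 990 - 104544 - 9504) = 18587 - 115128 = -96541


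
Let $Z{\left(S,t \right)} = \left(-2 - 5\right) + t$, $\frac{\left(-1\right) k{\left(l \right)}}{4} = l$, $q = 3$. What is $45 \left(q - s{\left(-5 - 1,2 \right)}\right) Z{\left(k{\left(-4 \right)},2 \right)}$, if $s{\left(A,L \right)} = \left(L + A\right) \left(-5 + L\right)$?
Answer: $2025$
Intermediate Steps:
$s{\left(A,L \right)} = \left(-5 + L\right) \left(A + L\right)$ ($s{\left(A,L \right)} = \left(A + L\right) \left(-5 + L\right) = \left(-5 + L\right) \left(A + L\right)$)
$k{\left(l \right)} = - 4 l$
$Z{\left(S,t \right)} = -7 + t$
$45 \left(q - s{\left(-5 - 1,2 \right)}\right) Z{\left(k{\left(-4 \right)},2 \right)} = 45 \left(3 - \left(2^{2} - 5 \left(-5 - 1\right) - 10 + \left(-5 - 1\right) 2\right)\right) \left(-7 + 2\right) = 45 \left(3 - \left(4 - -30 - 10 - 12\right)\right) \left(-5\right) = 45 \left(3 - \left(4 + 30 - 10 - 12\right)\right) \left(-5\right) = 45 \left(3 - 12\right) \left(-5\right) = 45 \left(-9\right) \left(-5\right) = \left(-405\right) \left(-5\right) = 2025$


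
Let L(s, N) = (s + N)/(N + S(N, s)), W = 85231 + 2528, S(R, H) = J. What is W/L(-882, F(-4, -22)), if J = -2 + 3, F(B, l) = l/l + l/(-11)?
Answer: -117012/293 ≈ -399.36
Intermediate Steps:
F(B, l) = 1 - l/11 (F(B, l) = 1 + l*(-1/11) = 1 - l/11)
J = 1
S(R, H) = 1
W = 87759
L(s, N) = (N + s)/(1 + N) (L(s, N) = (s + N)/(N + 1) = (N + s)/(1 + N))
W/L(-882, F(-4, -22)) = 87759/((((1 - 1/11*(-22)) - 882)/(1 + (1 - 1/11*(-22))))) = 87759/((((1 + 2) - 882)/(1 + (1 + 2)))) = 87759/(((3 - 882)/(1 + 3))) = 87759/((-879/4)) = 87759/(((¼)*(-879))) = 87759/(-879/4) = 87759*(-4/879) = -117012/293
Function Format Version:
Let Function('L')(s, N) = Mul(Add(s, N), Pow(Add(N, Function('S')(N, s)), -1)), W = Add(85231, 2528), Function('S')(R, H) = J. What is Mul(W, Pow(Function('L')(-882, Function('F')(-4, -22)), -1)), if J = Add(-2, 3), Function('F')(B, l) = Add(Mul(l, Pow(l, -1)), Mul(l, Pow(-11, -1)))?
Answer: Rational(-117012, 293) ≈ -399.36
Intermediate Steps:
Function('F')(B, l) = Add(1, Mul(Rational(-1, 11), l)) (Function('F')(B, l) = Add(1, Mul(l, Rational(-1, 11))) = Add(1, Mul(Rational(-1, 11), l)))
J = 1
Function('S')(R, H) = 1
W = 87759
Function('L')(s, N) = Mul(Pow(Add(1, N), -1), Add(N, s)) (Function('L')(s, N) = Mul(Add(s, N), Pow(Add(N, 1), -1)) = Mul(Add(N, s), Pow(Add(1, N), -1)) = Mul(Pow(Add(1, N), -1), Add(N, s)))
Mul(W, Pow(Function('L')(-882, Function('F')(-4, -22)), -1)) = Mul(87759, Pow(Mul(Pow(Add(1, Add(1, Mul(Rational(-1, 11), -22))), -1), Add(Add(1, Mul(Rational(-1, 11), -22)), -882)), -1)) = Mul(87759, Pow(Mul(Pow(Add(1, Add(1, 2)), -1), Add(Add(1, 2), -882)), -1)) = Mul(87759, Pow(Mul(Pow(Add(1, 3), -1), Add(3, -882)), -1)) = Mul(87759, Pow(Mul(Pow(4, -1), -879), -1)) = Mul(87759, Pow(Mul(Rational(1, 4), -879), -1)) = Mul(87759, Pow(Rational(-879, 4), -1)) = Mul(87759, Rational(-4, 879)) = Rational(-117012, 293)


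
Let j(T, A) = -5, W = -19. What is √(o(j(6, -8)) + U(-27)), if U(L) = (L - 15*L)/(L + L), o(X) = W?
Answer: I*√26 ≈ 5.099*I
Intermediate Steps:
o(X) = -19
U(L) = -7 (U(L) = (-14*L)/((2*L)) = (-14*L)*(1/(2*L)) = -7)
√(o(j(6, -8)) + U(-27)) = √(-19 - 7) = √(-26) = I*√26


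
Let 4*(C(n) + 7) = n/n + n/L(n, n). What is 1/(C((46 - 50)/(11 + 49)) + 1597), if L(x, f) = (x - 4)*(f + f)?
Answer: 488/776027 ≈ 0.00062884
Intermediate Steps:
L(x, f) = 2*f*(-4 + x) (L(x, f) = (-4 + x)*(2*f) = 2*f*(-4 + x))
C(n) = -27/4 + 1/(8*(-4 + n)) (C(n) = -7 + (n/n + n/((2*n*(-4 + n))))/4 = -7 + (1 + n*(1/(2*n*(-4 + n))))/4 = -7 + (1 + 1/(2*(-4 + n)))/4 = -7 + (¼ + 1/(8*(-4 + n))) = -27/4 + 1/(8*(-4 + n)))
1/(C((46 - 50)/(11 + 49)) + 1597) = 1/((217 - 54*(46 - 50)/(11 + 49))/(8*(-4 + (46 - 50)/(11 + 49))) + 1597) = 1/((217 - (-216)/60)/(8*(-4 - 4/60)) + 1597) = 1/((217 - (-216)/60)/(8*(-4 - 4*1/60)) + 1597) = 1/((217 - 54*(-1/15))/(8*(-4 - 1/15)) + 1597) = 1/((217 + 18/5)/(8*(-61/15)) + 1597) = 1/((⅛)*(-15/61)*(1103/5) + 1597) = 1/(-3309/488 + 1597) = 1/(776027/488) = 488/776027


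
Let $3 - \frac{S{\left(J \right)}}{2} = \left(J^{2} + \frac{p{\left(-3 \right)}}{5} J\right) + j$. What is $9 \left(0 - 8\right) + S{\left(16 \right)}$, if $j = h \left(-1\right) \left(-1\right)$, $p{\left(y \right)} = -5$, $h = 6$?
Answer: $-558$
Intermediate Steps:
$j = 6$ ($j = 6 \left(-1\right) \left(-1\right) = \left(-6\right) \left(-1\right) = 6$)
$S{\left(J \right)} = -6 - 2 J^{2} + 2 J$ ($S{\left(J \right)} = 6 - 2 \left(\left(J^{2} + - \frac{5}{5} J\right) + 6\right) = 6 - 2 \left(\left(J^{2} + \left(-5\right) \frac{1}{5} J\right) + 6\right) = 6 - 2 \left(\left(J^{2} - J\right) + 6\right) = 6 - 2 \left(6 + J^{2} - J\right) = 6 - \left(12 - 2 J + 2 J^{2}\right) = -6 - 2 J^{2} + 2 J$)
$9 \left(0 - 8\right) + S{\left(16 \right)} = 9 \left(0 - 8\right) - \left(-26 + 512\right) = 9 \left(-8\right) - 486 = -72 - 486 = -558$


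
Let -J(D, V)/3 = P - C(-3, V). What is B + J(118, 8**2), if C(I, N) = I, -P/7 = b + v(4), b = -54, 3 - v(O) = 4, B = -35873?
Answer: -37037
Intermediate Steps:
v(O) = -1 (v(O) = 3 - 1*4 = 3 - 4 = -1)
P = 385 (P = -7*(-54 - 1) = -7*(-55) = 385)
J(D, V) = -1164 (J(D, V) = -3*(385 - 1*(-3)) = -3*(385 + 3) = -3*388 = -1164)
B + J(118, 8**2) = -35873 - 1164 = -37037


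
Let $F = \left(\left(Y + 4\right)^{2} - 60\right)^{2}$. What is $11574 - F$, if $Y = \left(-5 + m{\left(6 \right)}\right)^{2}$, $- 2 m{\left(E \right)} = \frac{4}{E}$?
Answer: $- \frac{6388866202}{6561} \approx -9.7376 \cdot 10^{5}$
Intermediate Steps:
$m{\left(E \right)} = - \frac{2}{E}$ ($m{\left(E \right)} = - \frac{4 \frac{1}{E}}{2} = - \frac{2}{E}$)
$Y = \frac{256}{9}$ ($Y = \left(-5 - \frac{2}{6}\right)^{2} = \left(-5 - \frac{1}{3}\right)^{2} = \left(- \frac{16}{3}\right)^{2} = \frac{256}{9} \approx 28.444$)
$F = \frac{6464803216}{6561}$ ($F = \left(\left(\frac{256}{9} + 4\right)^{2} - 60\right)^{2} = \left(\left(\frac{292}{9}\right)^{2} - 60\right)^{2} = \left(\frac{85264}{81} - 60\right)^{2} = \left(\frac{80404}{81}\right)^{2} = \frac{6464803216}{6561} \approx 9.8534 \cdot 10^{5}$)
$11574 - F = 11574 - \frac{6464803216}{6561} = - \frac{6388866202}{6561}$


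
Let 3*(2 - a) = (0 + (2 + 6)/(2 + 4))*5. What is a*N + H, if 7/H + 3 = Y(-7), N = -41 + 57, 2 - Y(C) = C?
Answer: -43/18 ≈ -2.3889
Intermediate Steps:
Y(C) = 2 - C
N = 16
a = -2/9 (a = 2 - (0 + (2 + 6)/(2 + 4))*5/3 = 2 - (0 + 8/6)*5/3 = 2 - (0 + 8*(⅙))*5/3 = 2 - (0 + 4/3)*5/3 = 2 - 4*5/9 = 2 - ⅓*20/3 = 2 - 20/9 = -2/9 ≈ -0.22222)
H = 7/6 (H = 7/(-3 + (2 - 1*(-7))) = 7/(-3 + (2 + 7)) = 7/(-3 + 9) = 7/6 ≈ 1.1667)
a*N + H = -2/9*16 + 7/6 = -32/9 + 7/6 = -43/18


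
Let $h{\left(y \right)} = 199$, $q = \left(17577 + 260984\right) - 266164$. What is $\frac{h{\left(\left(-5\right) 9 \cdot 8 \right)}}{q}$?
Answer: $\frac{199}{12397} \approx 0.016052$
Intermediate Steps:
$q = 12397$ ($q = 278561 - 266164 = 12397$)
$\frac{h{\left(\left(-5\right) 9 \cdot 8 \right)}}{q} = \frac{199}{12397}$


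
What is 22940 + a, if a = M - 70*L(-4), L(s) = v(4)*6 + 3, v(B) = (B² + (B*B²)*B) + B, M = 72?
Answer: -93118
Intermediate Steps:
v(B) = B + B² + B⁴ (v(B) = (B² + B³*B) + B = (B² + B⁴) + B = B + B² + B⁴)
L(s) = 1659 (L(s) = (4*(1 + 4 + 4³))*6 + 3 = (4*(1 + 4 + 64))*6 + 3 = (4*69)*6 + 3 = 276*6 + 3 = 1656 + 3 = 1659)
a = -116058 (a = 72 - 70*1659 = 72 - 116130 = -116058)
22940 + a = 22940 - 116058 = -93118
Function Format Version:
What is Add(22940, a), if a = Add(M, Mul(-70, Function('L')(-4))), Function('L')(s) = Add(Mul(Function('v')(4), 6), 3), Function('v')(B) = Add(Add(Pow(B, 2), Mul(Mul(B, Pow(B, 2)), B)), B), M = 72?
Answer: -93118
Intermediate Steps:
Function('v')(B) = Add(B, Pow(B, 2), Pow(B, 4)) (Function('v')(B) = Add(Add(Pow(B, 2), Mul(Pow(B, 3), B)), B) = Add(Add(Pow(B, 2), Pow(B, 4)), B) = Add(B, Pow(B, 2), Pow(B, 4)))
Function('L')(s) = 1659 (Function('L')(s) = Add(Mul(Mul(4, Add(1, 4, Pow(4, 3))), 6), 3) = Add(Mul(Mul(4, Add(1, 4, 64)), 6), 3) = Add(Mul(Mul(4, 69), 6), 3) = Add(Mul(276, 6), 3) = Add(1656, 3) = 1659)
a = -116058 (a = Add(72, Mul(-70, 1659)) = Add(72, -116130) = -116058)
Add(22940, a) = Add(22940, -116058) = -93118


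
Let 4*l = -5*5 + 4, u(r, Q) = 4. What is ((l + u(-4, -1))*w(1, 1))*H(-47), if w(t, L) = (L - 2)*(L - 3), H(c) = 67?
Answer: -335/2 ≈ -167.50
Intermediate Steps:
w(t, L) = (-3 + L)*(-2 + L) (w(t, L) = (-2 + L)*(-3 + L) = (-3 + L)*(-2 + L))
l = -21/4 (l = (-5*5 + 4)/4 = (-25 + 4)/4 = (¼)*(-21) = -21/4 ≈ -5.2500)
((l + u(-4, -1))*w(1, 1))*H(-47) = ((-21/4 + 4)*(6 + 1² - 5*1))*67 = -5*(6 + 1 - 5)/4*67 = -5/4*2*67 = -5/2*67 = -335/2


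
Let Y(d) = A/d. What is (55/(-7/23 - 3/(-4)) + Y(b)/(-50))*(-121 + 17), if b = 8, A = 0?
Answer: -526240/41 ≈ -12835.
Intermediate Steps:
Y(d) = 0 (Y(d) = 0/d = 0)
(55/(-7/23 - 3/(-4)) + Y(b)/(-50))*(-121 + 17) = (55/(-7/23 - 3/(-4)) + 0/(-50))*(-121 + 17) = (55/(-7*1/23 - 3*(-1/4)) + 0*(-1/50))*(-104) = (55/(-7/23 + 3/4) + 0)*(-104) = (55/(41/92) + 0)*(-104) = (55*(92/41) + 0)*(-104) = (5060/41 + 0)*(-104) = (5060/41)*(-104) = -526240/41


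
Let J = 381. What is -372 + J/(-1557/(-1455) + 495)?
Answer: -29772061/80198 ≈ -371.23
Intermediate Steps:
-372 + J/(-1557/(-1455) + 495) = -372 + 381/(-1557/(-1455) + 495) = -372 + 381/(-1557*(-1/1455) + 495) = -372 + 381/(519/485 + 495) = -372 + 381/(240594/485) = -372 + 381*(485/240594) = -372 + 61595/80198 = -29772061/80198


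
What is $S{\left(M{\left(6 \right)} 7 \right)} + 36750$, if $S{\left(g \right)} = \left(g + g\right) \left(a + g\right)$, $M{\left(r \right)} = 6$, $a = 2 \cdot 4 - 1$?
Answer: $40866$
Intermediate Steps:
$a = 7$ ($a = 8 - 1 = 7$)
$S{\left(g \right)} = 2 g \left(7 + g\right)$ ($S{\left(g \right)} = \left(g + g\right) \left(7 + g\right) = 2 g \left(7 + g\right)$)
$S{\left(M{\left(6 \right)} 7 \right)} + 36750 = 2 \cdot 6 \cdot 7 \left(7 + 6 \cdot 7\right) + 36750 = 2 \cdot 42 \left(7 + 42\right) + 36750 = 2 \cdot 42 \cdot 49 + 36750 = 4116 + 36750 = 40866$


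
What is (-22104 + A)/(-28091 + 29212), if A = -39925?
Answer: -62029/1121 ≈ -55.334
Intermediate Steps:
(-22104 + A)/(-28091 + 29212) = (-22104 - 39925)/(-28091 + 29212) = -62029/1121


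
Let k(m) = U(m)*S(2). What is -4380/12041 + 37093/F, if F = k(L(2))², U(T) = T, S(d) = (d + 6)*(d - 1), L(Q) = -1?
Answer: 446356493/770624 ≈ 579.21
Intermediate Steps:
S(d) = (-1 + d)*(6 + d) (S(d) = (6 + d)*(-1 + d) = (-1 + d)*(6 + d))
k(m) = 8*m (k(m) = m*(-6 + 2² + 5*2) = m*(-6 + 4 + 10) = m*8 = 8*m)
F = 64 (F = (8*(-1))² = (-8)² = 64)
-4380/12041 + 37093/F = -4380/12041 + 37093/64 = 446356493/770624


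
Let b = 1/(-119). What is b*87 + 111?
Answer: 13122/119 ≈ 110.27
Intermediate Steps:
b = -1/119 ≈ -0.0084034
b*87 + 111 = -1/119*87 + 111 = -87/119 + 111 = 13122/119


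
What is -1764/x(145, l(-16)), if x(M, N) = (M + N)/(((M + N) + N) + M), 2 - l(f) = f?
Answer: -3528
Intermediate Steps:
l(f) = 2 - f
x(M, N) = (M + N)/(2*M + 2*N) (x(M, N) = (M + N)/((M + 2*N) + M) = (M + N)/(2*M + 2*N))
-1764/x(145, l(-16)) = -1764/½ = -1764*2 = -3528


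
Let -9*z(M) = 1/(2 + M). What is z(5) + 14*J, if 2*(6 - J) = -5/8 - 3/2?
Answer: 49825/504 ≈ 98.859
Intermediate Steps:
z(M) = -1/(9*(2 + M))
J = 113/16 (J = 6 - (-5/8 - 3/2)/2 = 6 - ½*(-17/8) = 6 + 17/16 = 113/16 ≈ 7.0625)
z(5) + 14*J = -1/(18 + 9*5) + 14*(113/16) = -1/(18 + 45) + 791/8 = -1/63 + 791/8 = 49825/504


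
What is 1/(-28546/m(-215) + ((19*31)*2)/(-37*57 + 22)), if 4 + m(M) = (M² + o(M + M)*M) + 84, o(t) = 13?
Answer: -45402685/55415141 ≈ -0.81932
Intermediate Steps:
m(M) = 80 + M² + 13*M (m(M) = -4 + ((M² + 13*M) + 84) = -4 + (84 + M² + 13*M) = 80 + M² + 13*M)
1/(-28546/m(-215) + ((19*31)*2)/(-37*57 + 22)) = 1/(-28546/(80 + (-215)² + 13*(-215)) + ((19*31)*2)/(-37*57 + 22)) = 1/(-28546/(80 + 46225 - 2795) + (589*2)/(-2109 + 22)) = 1/(-28546/43510 + 1178/(-2087)) = 1/(-28546*1/43510 + 1178*(-1/2087)) = 1/(-14273/21755 - 1178/2087) = 1/(-55415141/45402685) = -45402685/55415141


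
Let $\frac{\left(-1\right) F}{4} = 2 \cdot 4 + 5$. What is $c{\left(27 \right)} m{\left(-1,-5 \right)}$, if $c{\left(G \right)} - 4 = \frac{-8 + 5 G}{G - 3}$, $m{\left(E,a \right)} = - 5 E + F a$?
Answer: $\frac{59095}{24} \approx 2462.3$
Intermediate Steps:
$F = -52$ ($F = - 4 \left(2 \cdot 4 + 5\right) = - 4 \left(8 + 5\right) = \left(-4\right) 13 = -52$)
$m{\left(E,a \right)} = - 52 a - 5 E$ ($m{\left(E,a \right)} = - 5 E - 52 a = - 52 a - 5 E$)
$c{\left(G \right)} = 4 + \frac{-8 + 5 G}{-3 + G}$ ($c{\left(G \right)} = 4 + \frac{-8 + 5 G}{G - 3} = 4 + \frac{-8 + 5 G}{-3 + G}$)
$c{\left(27 \right)} m{\left(-1,-5 \right)} = \frac{-20 + 9 \cdot 27}{-3 + 27} \left(\left(-52\right) \left(-5\right) - -5\right) = \frac{-20 + 243}{24} \left(260 + 5\right) = \frac{1}{24} \cdot 223 \cdot 265 = \frac{223}{24} \cdot 265 = \frac{59095}{24}$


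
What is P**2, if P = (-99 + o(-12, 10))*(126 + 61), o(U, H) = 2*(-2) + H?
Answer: 302446881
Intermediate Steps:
o(U, H) = -4 + H
P = -17391 (P = (-99 + (-4 + 10))*(126 + 61) = (-99 + 6)*187 = -93*187 = -17391)
P**2 = (-17391)**2 = 302446881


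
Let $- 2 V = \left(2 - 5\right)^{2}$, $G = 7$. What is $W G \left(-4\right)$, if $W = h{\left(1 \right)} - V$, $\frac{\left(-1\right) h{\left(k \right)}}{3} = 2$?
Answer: $42$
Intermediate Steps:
$h{\left(k \right)} = -6$ ($h{\left(k \right)} = \left(-3\right) 2 = -6$)
$V = - \frac{9}{2}$ ($V = - \frac{\left(2 - 5\right)^{2}}{2} = - \frac{\left(-3\right)^{2}}{2} = \left(- \frac{1}{2}\right) 9 = - \frac{9}{2} \approx -4.5$)
$W = - \frac{3}{2}$ ($W = -6 - - \frac{9}{2} = -6 + \frac{9}{2} = - \frac{3}{2} \approx -1.5$)
$W G \left(-4\right) = \left(- \frac{3}{2}\right) 7 \left(-4\right) = \left(- \frac{21}{2}\right) \left(-4\right) = 42$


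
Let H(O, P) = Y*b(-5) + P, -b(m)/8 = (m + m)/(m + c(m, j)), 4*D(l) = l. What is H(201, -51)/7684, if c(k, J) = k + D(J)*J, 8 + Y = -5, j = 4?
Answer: 367/23052 ≈ 0.015921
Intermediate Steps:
D(l) = l/4
Y = -13 (Y = -8 - 5 = -13)
c(k, J) = k + J²/4 (c(k, J) = k + (J/4)*J = k + J²/4)
b(m) = -16*m/(4 + 2*m) (b(m) = -8*(m + m)/(m + (m + (¼)*4²)) = -8*2*m/(m + (m + (¼)*16)) = -8*2*m/(m + (m + 4)) = -8*2*m/(m + (4 + m)) = -8*2*m/(4 + 2*m) = -16*m/(4 + 2*m))
H(O, P) = 520/3 + P (H(O, P) = -(-104)*(-5)/(2 - 5) + P = -(-104)*(-5)/(-3) + P = -(-104)*(-5)*(-1)/3 + P = -13*(-40/3) + P = 520/3 + P)
H(201, -51)/7684 = (520/3 - 51)/7684 = (367/3)*(1/7684) = 367/23052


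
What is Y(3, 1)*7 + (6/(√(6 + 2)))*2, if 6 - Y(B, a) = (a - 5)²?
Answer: -70 + 3*√2 ≈ -65.757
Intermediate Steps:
Y(B, a) = 6 - (-5 + a)² (Y(B, a) = 6 - (a - 5)² = 6 - (-5 + a)²)
Y(3, 1)*7 + (6/(√(6 + 2)))*2 = (6 - (-5 + 1)²)*7 + (6/(√(6 + 2)))*2 = (6 - 1*(-4)²)*7 + (6/(√8))*2 = (6 - 1*16)*7 + (6/((2*√2)))*2 = (6 - 16)*7 + (6*(√2/4))*2 = -10*7 + (3*√2/2)*2 = -70 + 3*√2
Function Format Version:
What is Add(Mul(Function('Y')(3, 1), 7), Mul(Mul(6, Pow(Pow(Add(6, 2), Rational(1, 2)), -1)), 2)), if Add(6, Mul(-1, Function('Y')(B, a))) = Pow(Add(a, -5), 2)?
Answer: Add(-70, Mul(3, Pow(2, Rational(1, 2)))) ≈ -65.757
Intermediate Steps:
Function('Y')(B, a) = Add(6, Mul(-1, Pow(Add(-5, a), 2))) (Function('Y')(B, a) = Add(6, Mul(-1, Pow(Add(a, -5), 2))) = Add(6, Mul(-1, Pow(Add(-5, a), 2))))
Add(Mul(Function('Y')(3, 1), 7), Mul(Mul(6, Pow(Pow(Add(6, 2), Rational(1, 2)), -1)), 2)) = Add(Mul(Add(6, Mul(-1, Pow(Add(-5, 1), 2))), 7), Mul(Mul(6, Pow(Pow(Add(6, 2), Rational(1, 2)), -1)), 2)) = Add(Mul(Add(6, Mul(-1, Pow(-4, 2))), 7), Mul(Mul(6, Pow(Pow(8, Rational(1, 2)), -1)), 2)) = Add(Mul(Add(6, Mul(-1, 16)), 7), Mul(Mul(6, Pow(Mul(2, Pow(2, Rational(1, 2))), -1)), 2)) = Add(Mul(Add(6, -16), 7), Mul(Mul(6, Mul(Rational(1, 4), Pow(2, Rational(1, 2)))), 2)) = Add(Mul(-10, 7), Mul(Mul(Rational(3, 2), Pow(2, Rational(1, 2))), 2)) = Add(-70, Mul(3, Pow(2, Rational(1, 2))))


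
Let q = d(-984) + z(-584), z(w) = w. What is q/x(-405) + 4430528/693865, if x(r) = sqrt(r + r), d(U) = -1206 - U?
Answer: 4430528/693865 + 403*I*sqrt(10)/45 ≈ 6.3853 + 28.32*I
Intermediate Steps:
x(r) = sqrt(2)*sqrt(r) (x(r) = sqrt(2*r) = sqrt(2)*sqrt(r))
q = -806 (q = (-1206 - 1*(-984)) - 584 = (-1206 + 984) - 584 = -222 - 584 = -806)
q/x(-405) + 4430528/693865 = -806*(-I*sqrt(10)/90) + 4430528/693865 = -(-403)*I*sqrt(10)/45 + 4430528/693865 = 403*I*sqrt(10)/45 + 4430528/693865 = 4430528/693865 + 403*I*sqrt(10)/45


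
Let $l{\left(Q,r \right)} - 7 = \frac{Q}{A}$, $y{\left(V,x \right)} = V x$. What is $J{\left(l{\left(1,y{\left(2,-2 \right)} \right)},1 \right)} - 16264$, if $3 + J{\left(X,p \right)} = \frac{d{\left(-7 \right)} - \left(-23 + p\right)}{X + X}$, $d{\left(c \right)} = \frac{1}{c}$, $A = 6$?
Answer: $- \frac{4895908}{301} \approx -16265.0$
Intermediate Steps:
$l{\left(Q,r \right)} = 7 + \frac{Q}{6}$
$J{\left(X,p \right)} = -3 + \frac{\frac{160}{7} - p}{2 X}$ ($J{\left(X,p \right)} = -3 + \frac{\frac{1}{-7} - \left(-23 + p\right)}{X + X} = -3 + \frac{- \frac{1}{7} - \left(-23 + p\right)}{2 X} = -3 + \left(\frac{160}{7} - p\right) \frac{1}{2 X} = -3 + \frac{\frac{160}{7} - p}{2 X}$)
$J{\left(l{\left(1,y{\left(2,-2 \right)} \right)},1 \right)} - 16264 = \frac{160 - 42 \left(7 + \frac{1}{6} \cdot 1\right) - 7}{14 \left(7 + \frac{1}{6} \cdot 1\right)} - 16264 = \frac{160 - 42 \left(7 + \frac{1}{6}\right) - 7}{14 \left(7 + \frac{1}{6}\right)} - 16264 = \frac{160 - 301 - 7}{14 \cdot \frac{43}{6}} - 16264 = \frac{1}{14} \cdot \frac{6}{43} \left(160 - 301 - 7\right) - 16264 = \frac{1}{14} \cdot \frac{6}{43} \left(-148\right) - 16264 = - \frac{444}{301} - 16264 = - \frac{4895908}{301}$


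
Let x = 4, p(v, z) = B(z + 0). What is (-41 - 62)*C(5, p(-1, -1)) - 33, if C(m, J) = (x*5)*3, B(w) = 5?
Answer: -6213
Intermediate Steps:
p(v, z) = 5
C(m, J) = 60 (C(m, J) = (4*5)*3 = 20*3 = 60)
(-41 - 62)*C(5, p(-1, -1)) - 33 = (-41 - 62)*60 - 33 = -103*60 - 33 = -6180 - 33 = -6213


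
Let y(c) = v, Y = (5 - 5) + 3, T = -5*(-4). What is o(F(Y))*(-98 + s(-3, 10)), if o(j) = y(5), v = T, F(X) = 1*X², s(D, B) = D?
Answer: -2020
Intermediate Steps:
T = 20
Y = 3 (Y = 0 + 3 = 3)
F(X) = X²
v = 20
y(c) = 20
o(j) = 20
o(F(Y))*(-98 + s(-3, 10)) = 20*(-98 - 3) = 20*(-101) = -2020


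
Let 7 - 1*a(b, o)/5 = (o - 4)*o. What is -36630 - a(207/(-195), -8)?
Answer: -36185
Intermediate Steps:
a(b, o) = 35 - 5*o*(-4 + o) (a(b, o) = 35 - 5*(o - 4)*o = 35 - 5*(-4 + o)*o = 35 - 5*o*(-4 + o))
-36630 - a(207/(-195), -8) = -36630 - (35 - 5*(-8)**2 + 20*(-8)) = -36630 - (35 - 5*64 - 160) = -36630 - (35 - 320 - 160) = -36630 - 1*(-445) = -36630 + 445 = -36185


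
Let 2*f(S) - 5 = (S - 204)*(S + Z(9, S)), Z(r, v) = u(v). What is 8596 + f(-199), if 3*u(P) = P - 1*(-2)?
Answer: 371573/6 ≈ 61929.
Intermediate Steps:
u(P) = ⅔ + P/3 (u(P) = (P - 1*(-2))/3 = (P + 2)/3 = (2 + P)/3 = ⅔ + P/3)
Z(r, v) = ⅔ + v/3
f(S) = 5/2 + (-204 + S)*(⅔ + 4*S/3)/2 (f(S) = 5/2 + ((S - 204)*(S + (⅔ + S/3)))/2 = 5/2 + ((-204 + S)*(⅔ + 4*S/3))/2 = 5/2 + (-204 + S)*(⅔ + 4*S/3)/2)
8596 + f(-199) = 8596 + (-131/2 - 407/3*(-199) + (⅔)*(-199)²) = 8596 + (-131/2 + 80993/3 + (⅔)*39601) = 8596 + (-131/2 + 80993/3 + 79202/3) = 8596 + 319997/6 = 371573/6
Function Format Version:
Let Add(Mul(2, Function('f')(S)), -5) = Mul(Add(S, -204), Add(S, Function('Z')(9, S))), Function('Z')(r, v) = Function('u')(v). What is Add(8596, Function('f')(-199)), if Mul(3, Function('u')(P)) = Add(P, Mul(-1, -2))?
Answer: Rational(371573, 6) ≈ 61929.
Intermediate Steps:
Function('u')(P) = Add(Rational(2, 3), Mul(Rational(1, 3), P)) (Function('u')(P) = Mul(Rational(1, 3), Add(P, Mul(-1, -2))) = Mul(Rational(1, 3), Add(P, 2)) = Mul(Rational(1, 3), Add(2, P)) = Add(Rational(2, 3), Mul(Rational(1, 3), P)))
Function('Z')(r, v) = Add(Rational(2, 3), Mul(Rational(1, 3), v))
Function('f')(S) = Add(Rational(5, 2), Mul(Rational(1, 2), Add(-204, S), Add(Rational(2, 3), Mul(Rational(4, 3), S)))) (Function('f')(S) = Add(Rational(5, 2), Mul(Rational(1, 2), Mul(Add(S, -204), Add(S, Add(Rational(2, 3), Mul(Rational(1, 3), S)))))) = Add(Rational(5, 2), Mul(Rational(1, 2), Mul(Add(-204, S), Add(Rational(2, 3), Mul(Rational(4, 3), S))))) = Add(Rational(5, 2), Mul(Rational(1, 2), Add(-204, S), Add(Rational(2, 3), Mul(Rational(4, 3), S)))))
Add(8596, Function('f')(-199)) = Add(8596, Add(Rational(-131, 2), Mul(Rational(-407, 3), -199), Mul(Rational(2, 3), Pow(-199, 2)))) = Add(8596, Add(Rational(-131, 2), Rational(80993, 3), Mul(Rational(2, 3), 39601))) = Add(8596, Add(Rational(-131, 2), Rational(80993, 3), Rational(79202, 3))) = Add(8596, Rational(319997, 6)) = Rational(371573, 6)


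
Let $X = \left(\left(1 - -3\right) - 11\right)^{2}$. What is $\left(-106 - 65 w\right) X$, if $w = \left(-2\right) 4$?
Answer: $20286$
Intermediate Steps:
$X = 49$ ($X = \left(\left(1 + 3\right) - 11\right)^{2} = \left(4 - 11\right)^{2} = \left(-7\right)^{2} = 49$)
$w = -8$
$\left(-106 - 65 w\right) X = \left(-106 - -520\right) 49 = \left(-106 + 520\right) 49 = 414 \cdot 49 = 20286$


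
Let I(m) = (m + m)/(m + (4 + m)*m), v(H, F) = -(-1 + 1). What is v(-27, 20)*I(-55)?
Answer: 0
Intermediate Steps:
v(H, F) = 0 (v(H, F) = -1*0 = 0)
I(m) = 2*m/(m + m*(4 + m)) (I(m) = (2*m)/(m + m*(4 + m)) = 2*m/(m + m*(4 + m)))
v(-27, 20)*I(-55) = 0*(2/(5 - 55)) = 0*(2/(-50)) = 0*(2*(-1/50)) = 0*(-1/25) = 0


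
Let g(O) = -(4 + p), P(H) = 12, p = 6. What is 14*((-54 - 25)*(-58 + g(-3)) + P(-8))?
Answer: 75376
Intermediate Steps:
g(O) = -10 (g(O) = -(4 + 6) = -1*10 = -10)
14*((-54 - 25)*(-58 + g(-3)) + P(-8)) = 14*((-54 - 25)*(-58 - 10) + 12) = 14*(-79*(-68) + 12) = 14*(5372 + 12) = 14*5384 = 75376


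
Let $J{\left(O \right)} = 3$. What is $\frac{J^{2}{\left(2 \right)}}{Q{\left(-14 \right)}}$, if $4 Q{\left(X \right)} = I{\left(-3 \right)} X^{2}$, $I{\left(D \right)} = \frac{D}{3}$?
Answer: $- \frac{9}{49} \approx -0.18367$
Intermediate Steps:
$I{\left(D \right)} = \frac{D}{3}$ ($I{\left(D \right)} = D \frac{1}{3} = \frac{D}{3}$)
$Q{\left(X \right)} = - \frac{X^{2}}{4}$ ($Q{\left(X \right)} = \frac{\frac{1}{3} \left(-3\right) X^{2}}{4} = \frac{\left(-1\right) X^{2}}{4} = - \frac{X^{2}}{4}$)
$\frac{J^{2}{\left(2 \right)}}{Q{\left(-14 \right)}} = \frac{3^{2}}{\left(- \frac{1}{4}\right) \left(-14\right)^{2}} = \frac{9}{\left(- \frac{1}{4}\right) 196} = \frac{9}{-49} = 9 \left(- \frac{1}{49}\right) = - \frac{9}{49}$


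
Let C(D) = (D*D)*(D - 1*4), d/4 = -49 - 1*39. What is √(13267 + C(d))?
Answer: I*√44096557 ≈ 6640.5*I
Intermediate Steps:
d = -352 (d = 4*(-49 - 1*39) = 4*(-49 - 39) = 4*(-88) = -352)
C(D) = D²*(-4 + D) (C(D) = D²*(D - 4) = D²*(-4 + D))
√(13267 + C(d)) = √(13267 + (-352)²*(-4 - 352)) = √(13267 + 123904*(-356)) = √(13267 - 44109824) = √(-44096557) = I*√44096557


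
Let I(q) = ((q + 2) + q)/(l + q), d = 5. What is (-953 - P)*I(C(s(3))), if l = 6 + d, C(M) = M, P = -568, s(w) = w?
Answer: -220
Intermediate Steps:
l = 11 (l = 6 + 5 = 11)
I(q) = (2 + 2*q)/(11 + q) (I(q) = ((q + 2) + q)/(11 + q) = ((2 + q) + q)/(11 + q) = (2 + 2*q)/(11 + q))
(-953 - P)*I(C(s(3))) = (-953 - 1*(-568))*(2*(1 + 3)/(11 + 3)) = (-953 + 568)*(2*4/14) = -770*4/14 = -385*4/7 = -220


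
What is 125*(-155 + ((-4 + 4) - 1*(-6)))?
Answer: -18625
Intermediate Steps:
125*(-155 + ((-4 + 4) - 1*(-6))) = 125*(-155 + (0 + 6)) = 125*(-155 + 6) = 125*(-149) = -18625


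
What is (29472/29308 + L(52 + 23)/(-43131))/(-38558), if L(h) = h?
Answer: -105746561/4061710477682 ≈ -2.6035e-5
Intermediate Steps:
(29472/29308 + L(52 + 23)/(-43131))/(-38558) = (29472/29308 + (52 + 23)/(-43131))/(-38558) = (29472*(1/29308) + 75*(-1/43131))*(-1/38558) = (7368/7327 - 25/14377)*(-1/38558) = (105746561/105340279)*(-1/38558) = -105746561/4061710477682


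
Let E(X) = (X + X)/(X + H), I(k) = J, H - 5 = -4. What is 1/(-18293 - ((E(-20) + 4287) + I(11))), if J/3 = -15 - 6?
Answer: -19/427863 ≈ -4.4407e-5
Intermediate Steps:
H = 1 (H = 5 - 4 = 1)
J = -63 (J = 3*(-15 - 6) = 3*(-21) = -63)
I(k) = -63
E(X) = 2*X/(1 + X) (E(X) = (X + X)/(X + 1) = (2*X)/(1 + X) = 2*X/(1 + X))
1/(-18293 - ((E(-20) + 4287) + I(11))) = 1/(-18293 - ((2*(-20)/(1 - 20) + 4287) - 63)) = 1/(-18293 - ((2*(-20)/(-19) + 4287) - 63)) = 1/(-18293 - ((2*(-20)*(-1/19) + 4287) - 63)) = 1/(-18293 - ((40/19 + 4287) - 63)) = 1/(-18293 - (81493/19 - 63)) = 1/(-18293 - 1*80296/19) = 1/(-18293 - 80296/19) = 1/(-427863/19) = -19/427863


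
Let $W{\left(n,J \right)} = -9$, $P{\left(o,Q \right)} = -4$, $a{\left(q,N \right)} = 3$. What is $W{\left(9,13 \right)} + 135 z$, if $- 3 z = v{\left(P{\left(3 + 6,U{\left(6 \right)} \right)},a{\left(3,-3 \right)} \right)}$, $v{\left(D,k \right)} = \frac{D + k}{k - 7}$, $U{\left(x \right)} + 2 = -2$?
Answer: $- \frac{81}{4} \approx -20.25$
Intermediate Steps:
$U{\left(x \right)} = -4$ ($U{\left(x \right)} = -2 - 2 = -4$)
$v{\left(D,k \right)} = \frac{D + k}{-7 + k}$
$z = - \frac{1}{12}$ ($z = - \frac{\frac{1}{-7 + 3} \left(-4 + 3\right)}{3} = - \frac{\frac{1}{-4} \left(-1\right)}{3} = - \frac{\left(- \frac{1}{4}\right) \left(-1\right)}{3} = \left(- \frac{1}{3}\right) \frac{1}{4} = - \frac{1}{12} \approx -0.083333$)
$W{\left(9,13 \right)} + 135 z = -9 + 135 \left(- \frac{1}{12}\right) = -9 - \frac{45}{4} = - \frac{81}{4}$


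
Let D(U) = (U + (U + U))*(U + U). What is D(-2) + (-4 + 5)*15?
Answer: 39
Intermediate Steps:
D(U) = 6*U**2 (D(U) = (U + 2*U)*(2*U) = (3*U)*(2*U) = 6*U**2)
D(-2) + (-4 + 5)*15 = 6*(-2)**2 + (-4 + 5)*15 = 6*4 + 1*15 = 24 + 15 = 39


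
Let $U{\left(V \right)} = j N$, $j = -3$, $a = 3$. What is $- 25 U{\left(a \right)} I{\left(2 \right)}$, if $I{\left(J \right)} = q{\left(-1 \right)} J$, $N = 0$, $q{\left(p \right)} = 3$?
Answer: $0$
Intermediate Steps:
$U{\left(V \right)} = 0$ ($U{\left(V \right)} = \left(-3\right) 0 = 0$)
$I{\left(J \right)} = 3 J$
$- 25 U{\left(a \right)} I{\left(2 \right)} = \left(-25\right) 0 \cdot 3 \cdot 2 = 0 \cdot 6 = 0$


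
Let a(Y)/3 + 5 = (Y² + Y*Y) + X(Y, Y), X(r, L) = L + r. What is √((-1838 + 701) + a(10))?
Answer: 2*I*√123 ≈ 22.181*I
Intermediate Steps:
a(Y) = -15 + 6*Y + 6*Y² (a(Y) = -15 + 3*((Y² + Y*Y) + (Y + Y)) = -15 + 3*((Y² + Y²) + 2*Y) = -15 + 3*(2*Y² + 2*Y) = -15 + 3*(2*Y + 2*Y²) = -15 + (6*Y + 6*Y²) = -15 + 6*Y + 6*Y²)
√((-1838 + 701) + a(10)) = √((-1838 + 701) + (-15 + 6*10 + 6*10²)) = √(-1137 + (-15 + 60 + 6*100)) = √(-1137 + (-15 + 60 + 600)) = √(-1137 + 645) = √(-492) = 2*I*√123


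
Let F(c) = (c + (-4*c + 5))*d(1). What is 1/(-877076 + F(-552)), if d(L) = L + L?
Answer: -1/873754 ≈ -1.1445e-6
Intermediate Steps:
d(L) = 2*L
F(c) = 10 - 6*c (F(c) = (c + (-4*c + 5))*(2*1) = (c + (5 - 4*c))*2 = (5 - 3*c)*2 = 10 - 6*c)
1/(-877076 + F(-552)) = 1/(-877076 + (10 - 6*(-552))) = 1/(-877076 + (10 + 3312)) = 1/(-877076 + 3322) = 1/(-873754) = -1/873754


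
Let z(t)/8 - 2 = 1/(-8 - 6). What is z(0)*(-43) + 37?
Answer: -4385/7 ≈ -626.43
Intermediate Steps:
z(t) = 108/7 (z(t) = 16 + 8/(-8 - 6) = 16 + 8/(-14) = 16 + 8*(-1/14) = 16 - 4/7 = 108/7)
z(0)*(-43) + 37 = (108/7)*(-43) + 37 = -4644/7 + 37 = -4385/7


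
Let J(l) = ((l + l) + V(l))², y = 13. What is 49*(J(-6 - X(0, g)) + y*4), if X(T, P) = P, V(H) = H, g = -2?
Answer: 9604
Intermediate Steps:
J(l) = 9*l² (J(l) = ((l + l) + l)² = (2*l + l)² = (3*l)² = 9*l²)
49*(J(-6 - X(0, g)) + y*4) = 49*(9*(-6 - 1*(-2))² + 13*4) = 49*(9*(-6 + 2)² + 52) = 49*(9*(-4)² + 52) = 49*(9*16 + 52) = 49*(144 + 52) = 49*196 = 9604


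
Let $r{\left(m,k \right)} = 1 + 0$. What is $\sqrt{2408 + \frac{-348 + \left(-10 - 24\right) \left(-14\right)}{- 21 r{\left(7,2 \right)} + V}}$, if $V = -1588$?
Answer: $\frac{2 \sqrt{1558454874}}{1609} \approx 49.071$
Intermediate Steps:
$r{\left(m,k \right)} = 1$
$\sqrt{2408 + \frac{-348 + \left(-10 - 24\right) \left(-14\right)}{- 21 r{\left(7,2 \right)} + V}} = \sqrt{2408 + \frac{-348 + \left(-10 - 24\right) \left(-14\right)}{\left(-21\right) 1 - 1588}} = \sqrt{2408 + \frac{-348 - -476}{-21 - 1588}} = \sqrt{2408 + \frac{-348 + 476}{-1609}} = \sqrt{2408 + 128 \left(- \frac{1}{1609}\right)} = \sqrt{2408 - \frac{128}{1609}} = \sqrt{\frac{3874344}{1609}} = \frac{2 \sqrt{1558454874}}{1609}$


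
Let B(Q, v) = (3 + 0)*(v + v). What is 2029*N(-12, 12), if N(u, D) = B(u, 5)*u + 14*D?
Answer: -389568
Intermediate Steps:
B(Q, v) = 6*v (B(Q, v) = 3*(2*v) = 6*v)
N(u, D) = 14*D + 30*u (N(u, D) = (6*5)*u + 14*D = 30*u + 14*D = 14*D + 30*u)
2029*N(-12, 12) = 2029*(14*12 + 30*(-12)) = 2029*(168 - 360) = 2029*(-192) = -389568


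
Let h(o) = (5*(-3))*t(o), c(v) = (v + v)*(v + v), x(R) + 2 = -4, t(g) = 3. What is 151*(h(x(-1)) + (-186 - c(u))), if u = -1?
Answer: -35485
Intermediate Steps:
x(R) = -6 (x(R) = -2 - 4 = -6)
c(v) = 4*v² (c(v) = (2*v)*(2*v) = 4*v²)
h(o) = -45 (h(o) = (5*(-3))*3 = -15*3 = -45)
151*(h(x(-1)) + (-186 - c(u))) = 151*(-45 + (-186 - 4*(-1)²)) = 151*(-45 + (-186 - 4)) = 151*(-45 - 190) = 151*(-235) = -35485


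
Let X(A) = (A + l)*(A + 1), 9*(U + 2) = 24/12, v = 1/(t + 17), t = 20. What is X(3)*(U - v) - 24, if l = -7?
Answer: 1624/333 ≈ 4.8769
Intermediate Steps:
v = 1/37 (v = 1/(20 + 17) = 1/37 ≈ 0.027027)
U = -16/9 (U = -2 + (24/12)/9 = -2 + (24*(1/12))/9 = -2 + (⅑)*2 = -2 + 2/9 = -16/9 ≈ -1.7778)
X(A) = (1 + A)*(-7 + A) (X(A) = (A - 7)*(A + 1) = (-7 + A)*(1 + A) = (1 + A)*(-7 + A))
X(3)*(U - v) - 24 = (-7 + 3² - 6*3)*(-16/9 - 1*1/37) - 24 = (-7 + 9 - 18)*(-16/9 - 1/37) - 24 = -16*(-601/333) - 24 = 9616/333 - 24 = 1624/333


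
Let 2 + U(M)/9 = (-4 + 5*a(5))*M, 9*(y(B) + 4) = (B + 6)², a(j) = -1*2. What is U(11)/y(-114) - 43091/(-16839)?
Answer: 8007904/5438997 ≈ 1.4723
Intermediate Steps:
a(j) = -2
y(B) = -4 + (6 + B)²/9 (y(B) = -4 + (B + 6)²/9 = -4 + (6 + B)²/9)
U(M) = -18 - 126*M (U(M) = -18 + 9*((-4 + 5*(-2))*M) = -18 + 9*((-4 - 10)*M) = -18 + 9*(-14*M) = -18 - 126*M)
U(11)/y(-114) - 43091/(-16839) = (-18 - 126*11)/(((⅑)*(-114)*(12 - 114))) - 43091/(-16839) = (-18 - 1386)/(((⅑)*(-114)*(-102))) - 43091*(-1/16839) = -1404/1292 + 43091/16839 = -1404*1/1292 + 43091/16839 = -351/323 + 43091/16839 = 8007904/5438997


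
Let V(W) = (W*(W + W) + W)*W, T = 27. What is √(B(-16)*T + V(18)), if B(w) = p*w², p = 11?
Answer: 6*√2445 ≈ 296.68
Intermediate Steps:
B(w) = 11*w²
V(W) = W*(W + 2*W²) (V(W) = (W*(2*W) + W)*W = (2*W² + W)*W = (W + 2*W²)*W = W*(W + 2*W²))
√(B(-16)*T + V(18)) = √((11*(-16)²)*27 + 18²*(1 + 2*18)) = √((11*256)*27 + 324*(1 + 36)) = √(2816*27 + 324*37) = √(76032 + 11988) = √88020 = 6*√2445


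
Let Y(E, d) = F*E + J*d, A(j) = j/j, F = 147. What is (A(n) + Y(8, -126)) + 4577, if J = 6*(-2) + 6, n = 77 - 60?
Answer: 6510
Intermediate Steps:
n = 17
J = -6 (J = -12 + 6 = -6)
A(j) = 1
Y(E, d) = -6*d + 147*E (Y(E, d) = 147*E - 6*d = -6*d + 147*E)
(A(n) + Y(8, -126)) + 4577 = (1 + (-6*(-126) + 147*8)) + 4577 = (1 + (756 + 1176)) + 4577 = (1 + 1932) + 4577 = 1933 + 4577 = 6510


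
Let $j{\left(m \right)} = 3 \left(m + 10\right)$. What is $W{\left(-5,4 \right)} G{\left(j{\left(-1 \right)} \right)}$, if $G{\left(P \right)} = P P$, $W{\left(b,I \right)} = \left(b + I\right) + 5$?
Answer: $2916$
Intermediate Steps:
$W{\left(b,I \right)} = 5 + I + b$ ($W{\left(b,I \right)} = \left(I + b\right) + 5 = 5 + I + b$)
$j{\left(m \right)} = 30 + 3 m$ ($j{\left(m \right)} = 3 \left(10 + m\right) = 30 + 3 m$)
$G{\left(P \right)} = P^{2}$
$W{\left(-5,4 \right)} G{\left(j{\left(-1 \right)} \right)} = \left(5 + 4 - 5\right) \left(30 + 3 \left(-1\right)\right)^{2} = 4 \left(30 - 3\right)^{2} = 4 \cdot 27^{2} = 4 \cdot 729 = 2916$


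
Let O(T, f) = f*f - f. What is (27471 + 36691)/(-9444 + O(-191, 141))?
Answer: 32081/5148 ≈ 6.2317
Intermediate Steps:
O(T, f) = f² - f
(27471 + 36691)/(-9444 + O(-191, 141)) = (27471 + 36691)/(-9444 + 141*(-1 + 141)) = 64162/(-9444 + 141*140) = 64162/(-9444 + 19740) = 64162/10296 = 64162*(1/10296) = 32081/5148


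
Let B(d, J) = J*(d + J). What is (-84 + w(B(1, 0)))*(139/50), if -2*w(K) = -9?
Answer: -22101/100 ≈ -221.01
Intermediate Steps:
B(d, J) = J*(J + d)
w(K) = 9/2 (w(K) = -1/2*(-9) = 9/2)
(-84 + w(B(1, 0)))*(139/50) = (-84 + 9/2)*(139/50) = -22101/(2*50) = -159/2*139/50 = -22101/100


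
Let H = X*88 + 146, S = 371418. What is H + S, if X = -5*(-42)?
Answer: 390044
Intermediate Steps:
X = 210
H = 18626 (H = 210*88 + 146 = 18480 + 146 = 18626)
H + S = 18626 + 371418 = 390044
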